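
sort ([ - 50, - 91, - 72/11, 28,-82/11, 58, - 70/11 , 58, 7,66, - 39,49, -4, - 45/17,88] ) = [ - 91,  -  50, - 39,  -  82/11, - 72/11,-70/11, - 4,-45/17,7,28,49,58, 58,66, 88] 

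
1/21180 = 1/21180 = 0.00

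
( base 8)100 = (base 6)144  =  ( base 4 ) 1000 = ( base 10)64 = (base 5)224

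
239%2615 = 239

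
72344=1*72344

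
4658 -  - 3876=8534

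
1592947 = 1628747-35800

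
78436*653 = 51218708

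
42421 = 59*719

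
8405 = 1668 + 6737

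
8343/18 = 463 + 1/2 =463.50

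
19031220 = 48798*390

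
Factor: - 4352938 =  - 2^1*19^2 * 6029^1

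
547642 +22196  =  569838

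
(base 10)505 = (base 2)111111001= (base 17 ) 1cc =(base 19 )17b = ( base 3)200201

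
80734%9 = 4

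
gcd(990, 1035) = 45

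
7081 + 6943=14024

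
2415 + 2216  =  4631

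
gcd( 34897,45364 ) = 1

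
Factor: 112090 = 2^1*5^1*11^1*1019^1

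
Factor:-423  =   - 3^2*47^1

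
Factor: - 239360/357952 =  - 220/329 = -2^2*5^1 * 7^( - 1 )*11^1*47^( - 1) 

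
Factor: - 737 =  - 11^1*67^1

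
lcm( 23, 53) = 1219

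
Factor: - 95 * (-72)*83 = 2^3*3^2*5^1*19^1 * 83^1 = 567720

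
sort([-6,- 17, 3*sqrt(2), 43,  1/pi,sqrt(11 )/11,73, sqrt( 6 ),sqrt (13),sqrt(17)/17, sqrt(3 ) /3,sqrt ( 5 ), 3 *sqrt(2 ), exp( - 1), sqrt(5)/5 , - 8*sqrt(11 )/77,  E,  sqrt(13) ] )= [- 17 ,-6, - 8*  sqrt( 11)/77,sqrt( 17)/17,sqrt( 11)/11,  1/pi,exp( - 1),sqrt( 5)/5,  sqrt(3 )/3,sqrt( 5) , sqrt(6),E, sqrt (13),sqrt(13),3 * sqrt( 2), 3 * sqrt(2), 43,73] 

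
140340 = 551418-411078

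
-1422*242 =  - 344124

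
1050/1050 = 1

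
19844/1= 19844 = 19844.00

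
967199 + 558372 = 1525571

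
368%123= 122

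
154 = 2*77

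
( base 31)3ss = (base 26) 5F9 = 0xec3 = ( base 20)98j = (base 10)3779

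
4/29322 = 2/14661 = 0.00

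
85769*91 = 7804979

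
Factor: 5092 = 2^2*19^1*67^1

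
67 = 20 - -47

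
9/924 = 3/308= 0.01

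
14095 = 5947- - 8148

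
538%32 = 26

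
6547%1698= 1453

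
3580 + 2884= 6464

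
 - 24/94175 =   -  24/94175  =  - 0.00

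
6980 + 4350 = 11330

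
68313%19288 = 10449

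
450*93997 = 42298650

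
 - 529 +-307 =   -  836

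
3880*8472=32871360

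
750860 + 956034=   1706894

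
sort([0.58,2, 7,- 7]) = [ - 7 , 0.58 , 2, 7]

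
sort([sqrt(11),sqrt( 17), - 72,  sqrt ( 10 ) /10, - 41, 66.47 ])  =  [ - 72 ,-41,  sqrt(10)/10,  sqrt(11)  ,  sqrt( 17) , 66.47]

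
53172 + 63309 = 116481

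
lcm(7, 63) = 63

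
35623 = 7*5089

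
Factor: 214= 2^1 * 107^1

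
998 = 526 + 472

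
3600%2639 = 961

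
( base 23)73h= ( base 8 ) 7315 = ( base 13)1956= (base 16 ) ecd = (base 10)3789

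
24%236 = 24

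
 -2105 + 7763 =5658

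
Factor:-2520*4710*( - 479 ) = 2^4*3^3*5^2 * 7^1*157^1 * 479^1 = 5685346800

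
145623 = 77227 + 68396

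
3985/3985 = 1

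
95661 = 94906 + 755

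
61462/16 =30731/8 = 3841.38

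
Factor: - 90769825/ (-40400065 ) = 18153965/8080013 = 5^1*71^(-1)*317^(-1)*359^( - 1)*3630793^1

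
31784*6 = 190704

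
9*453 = 4077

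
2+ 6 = 8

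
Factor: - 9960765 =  - 3^1*5^1*31^2*691^1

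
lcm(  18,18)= 18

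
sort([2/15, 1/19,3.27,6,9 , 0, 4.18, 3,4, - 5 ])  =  [ - 5, 0 , 1/19,2/15,3, 3.27, 4,4.18,6,9 ]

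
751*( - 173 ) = -129923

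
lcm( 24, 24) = 24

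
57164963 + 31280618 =88445581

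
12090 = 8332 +3758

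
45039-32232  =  12807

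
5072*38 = 192736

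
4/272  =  1/68 = 0.01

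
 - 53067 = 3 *( - 17689 )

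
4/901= 4/901 = 0.00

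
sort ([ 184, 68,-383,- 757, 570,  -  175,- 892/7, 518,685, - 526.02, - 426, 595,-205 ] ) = [ - 757, - 526.02, - 426,-383,  -  205, - 175,-892/7,  68,184,518,570,595  ,  685 ]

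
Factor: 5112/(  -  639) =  - 8 = -2^3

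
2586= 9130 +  - 6544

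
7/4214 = 1/602 = 0.00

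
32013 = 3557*9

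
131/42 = 131/42  =  3.12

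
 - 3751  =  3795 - 7546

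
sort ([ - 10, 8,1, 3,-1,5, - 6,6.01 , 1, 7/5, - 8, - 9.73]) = [ - 10, - 9.73, - 8, - 6,-1, 1,1,  7/5, 3,5, 6.01, 8]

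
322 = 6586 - 6264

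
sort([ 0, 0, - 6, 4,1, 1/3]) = [ - 6,0,0, 1/3, 1 , 4]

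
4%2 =0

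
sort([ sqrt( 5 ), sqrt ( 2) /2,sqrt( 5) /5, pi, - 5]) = [-5, sqrt (5) /5 , sqrt( 2 )/2,sqrt( 5 ), pi]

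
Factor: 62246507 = 62246507^1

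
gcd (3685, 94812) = 1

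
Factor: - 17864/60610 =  - 28/95= - 2^2*5^(-1) *7^1*19^( - 1)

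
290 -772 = -482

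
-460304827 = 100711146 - 561015973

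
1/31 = 1/31=0.03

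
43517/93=467+86/93 = 467.92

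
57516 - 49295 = 8221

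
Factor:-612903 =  -3^1*204301^1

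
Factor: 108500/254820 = 3^( - 1) * 5^2*7^1*137^(-1 ) = 175/411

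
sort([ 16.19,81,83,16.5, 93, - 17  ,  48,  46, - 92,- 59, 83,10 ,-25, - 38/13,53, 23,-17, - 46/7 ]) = [-92,-59,-25,- 17 ,-17, -46/7, - 38/13,10,16.19  ,  16.5, 23,46,48,53,81,83,83,93 ]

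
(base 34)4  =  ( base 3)11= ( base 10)4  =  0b100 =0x4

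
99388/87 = 1142 + 34/87 = 1142.39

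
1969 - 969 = 1000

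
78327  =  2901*27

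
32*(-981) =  - 31392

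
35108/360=8777/90=97.52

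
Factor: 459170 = 2^1 * 5^1*17^1 *37^1*73^1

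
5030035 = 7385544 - 2355509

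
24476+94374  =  118850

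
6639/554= 6639/554 = 11.98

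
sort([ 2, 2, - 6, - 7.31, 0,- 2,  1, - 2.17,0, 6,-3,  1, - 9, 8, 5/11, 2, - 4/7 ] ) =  [ - 9, - 7.31, -6, - 3, -2.17 , - 2, - 4/7, 0, 0, 5/11, 1, 1, 2, 2 , 2, 6,8] 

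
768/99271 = 768/99271 = 0.01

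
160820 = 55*2924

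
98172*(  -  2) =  - 196344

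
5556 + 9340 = 14896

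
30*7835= 235050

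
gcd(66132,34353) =99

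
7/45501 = 7/45501  =  0.00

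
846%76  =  10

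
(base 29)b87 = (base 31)9r4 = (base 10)9490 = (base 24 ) GBA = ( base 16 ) 2512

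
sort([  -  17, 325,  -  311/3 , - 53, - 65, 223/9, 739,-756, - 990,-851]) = [ - 990,-851,-756, - 311/3,- 65,-53, - 17,223/9, 325, 739 ]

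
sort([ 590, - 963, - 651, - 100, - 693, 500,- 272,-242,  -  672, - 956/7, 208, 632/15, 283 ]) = [ - 963, - 693, - 672, - 651, - 272,  -  242,  -  956/7 , - 100 , 632/15 , 208, 283,  500, 590]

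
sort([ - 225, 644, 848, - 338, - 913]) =[-913,-338, - 225,644, 848 ] 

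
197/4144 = 197/4144= 0.05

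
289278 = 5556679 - 5267401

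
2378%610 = 548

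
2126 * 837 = 1779462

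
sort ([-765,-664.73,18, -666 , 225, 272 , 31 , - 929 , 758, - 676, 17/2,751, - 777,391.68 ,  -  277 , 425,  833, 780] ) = [ - 929,  -  777,-765 ,-676 , - 666,-664.73 ,-277, 17/2,18,31,  225,272,391.68,  425, 751, 758,  780,833] 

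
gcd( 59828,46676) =4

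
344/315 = 344/315=1.09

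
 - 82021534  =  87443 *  (-938)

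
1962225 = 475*4131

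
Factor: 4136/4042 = 2^2*11^1*43^(  -  1) = 44/43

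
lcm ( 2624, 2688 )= 110208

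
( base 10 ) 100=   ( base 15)6a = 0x64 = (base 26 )3M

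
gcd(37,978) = 1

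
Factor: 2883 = 3^1*31^2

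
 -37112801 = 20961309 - 58074110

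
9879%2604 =2067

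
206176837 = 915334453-709157616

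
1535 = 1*1535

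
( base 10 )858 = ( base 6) 3550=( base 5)11413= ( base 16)35a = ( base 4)31122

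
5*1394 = 6970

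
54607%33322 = 21285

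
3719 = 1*3719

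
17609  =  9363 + 8246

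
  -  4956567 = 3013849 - 7970416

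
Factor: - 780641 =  -661^1 * 1181^1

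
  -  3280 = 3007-6287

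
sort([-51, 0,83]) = [-51,0,83 ]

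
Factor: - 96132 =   -  2^2*3^1 * 8011^1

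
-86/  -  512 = 43/256= 0.17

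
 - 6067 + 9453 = 3386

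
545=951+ - 406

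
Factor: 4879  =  7^1*17^1*41^1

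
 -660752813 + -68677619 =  - 729430432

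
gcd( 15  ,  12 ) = 3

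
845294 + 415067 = 1260361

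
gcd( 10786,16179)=5393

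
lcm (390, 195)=390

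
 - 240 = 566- 806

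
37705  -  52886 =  - 15181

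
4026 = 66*61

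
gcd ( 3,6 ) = 3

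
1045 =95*11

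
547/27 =20 + 7/27 = 20.26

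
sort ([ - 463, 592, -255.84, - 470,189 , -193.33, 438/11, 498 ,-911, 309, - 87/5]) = [ - 911, - 470,  -  463  , - 255.84,  -  193.33,-87/5, 438/11,189, 309, 498,592]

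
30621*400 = 12248400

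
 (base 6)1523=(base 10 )411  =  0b110011011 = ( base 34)C3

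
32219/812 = 1111/28 = 39.68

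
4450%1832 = 786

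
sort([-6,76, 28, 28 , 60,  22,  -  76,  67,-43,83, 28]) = [ - 76, - 43, -6,22,28,  28,28,60,67,76, 83]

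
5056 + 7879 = 12935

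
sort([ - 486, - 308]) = [ - 486 , - 308]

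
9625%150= 25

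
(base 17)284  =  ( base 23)185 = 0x2ce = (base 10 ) 718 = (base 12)4ba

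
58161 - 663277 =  - 605116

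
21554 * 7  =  150878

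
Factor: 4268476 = 2^2*353^1*3023^1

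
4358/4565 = 4358/4565 = 0.95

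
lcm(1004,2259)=9036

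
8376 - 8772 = -396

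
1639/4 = 1639/4 = 409.75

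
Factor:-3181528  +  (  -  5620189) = - 8801717 = - 8801717^1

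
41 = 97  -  56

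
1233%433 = 367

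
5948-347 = 5601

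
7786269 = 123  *63303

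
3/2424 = 1/808 =0.00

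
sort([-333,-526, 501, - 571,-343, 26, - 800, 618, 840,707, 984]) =[ - 800,-571,  -  526, - 343, - 333, 26,  501, 618,707, 840, 984 ]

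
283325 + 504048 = 787373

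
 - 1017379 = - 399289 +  - 618090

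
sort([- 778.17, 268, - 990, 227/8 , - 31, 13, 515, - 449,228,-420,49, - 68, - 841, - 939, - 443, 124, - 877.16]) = [ - 990, - 939 , - 877.16, - 841, - 778.17 , - 449, - 443, - 420, - 68, - 31, 13 , 227/8, 49, 124,  228,268, 515]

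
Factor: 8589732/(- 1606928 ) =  - 2147433/401732=- 2^( - 2 ) * 3^1 * 67^(-1 )*1499^( - 1) * 715811^1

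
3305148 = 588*5621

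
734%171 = 50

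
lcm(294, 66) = 3234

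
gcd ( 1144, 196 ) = 4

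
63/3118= 63/3118 = 0.02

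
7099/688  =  10 + 219/688 = 10.32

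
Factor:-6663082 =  - 2^1*17^1*195973^1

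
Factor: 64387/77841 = 67/81=3^(-4 )*67^1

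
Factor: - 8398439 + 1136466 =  - 7261973 = -  7261973^1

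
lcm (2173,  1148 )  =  60844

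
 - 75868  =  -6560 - 69308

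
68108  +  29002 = 97110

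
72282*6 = 433692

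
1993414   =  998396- - 995018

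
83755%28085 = 27585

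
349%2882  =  349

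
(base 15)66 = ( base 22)48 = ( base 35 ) 2Q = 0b1100000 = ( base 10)96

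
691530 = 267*2590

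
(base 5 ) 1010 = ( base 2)10000010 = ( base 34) 3S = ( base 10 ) 130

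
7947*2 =15894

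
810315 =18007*45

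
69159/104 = 664 + 103/104 = 664.99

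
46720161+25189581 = 71909742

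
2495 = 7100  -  4605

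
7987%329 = 91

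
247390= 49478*5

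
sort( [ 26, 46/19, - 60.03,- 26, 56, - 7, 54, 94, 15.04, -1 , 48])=[ - 60.03, - 26,- 7, - 1, 46/19,15.04, 26, 48, 54, 56, 94]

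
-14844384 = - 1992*7452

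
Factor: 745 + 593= 2^1*3^1*223^1 = 1338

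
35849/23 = 1558 + 15/23 = 1558.65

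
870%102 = 54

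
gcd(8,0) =8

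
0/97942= 0 = 0.00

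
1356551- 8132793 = -6776242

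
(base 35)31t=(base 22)7FL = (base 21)8A1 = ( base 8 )7233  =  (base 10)3739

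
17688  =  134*132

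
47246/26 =1817 + 2/13 = 1817.15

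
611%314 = 297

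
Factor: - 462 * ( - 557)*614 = 2^2*3^1*7^1*11^1*307^1*557^1  =  158003076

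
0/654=0 =0.00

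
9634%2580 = 1894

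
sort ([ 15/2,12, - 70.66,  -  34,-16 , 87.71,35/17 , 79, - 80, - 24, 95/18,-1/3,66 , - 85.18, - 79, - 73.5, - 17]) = [ - 85.18, - 80,  -  79, - 73.5 ,-70.66, - 34,-24,-17 , - 16,-1/3, 35/17, 95/18,15/2, 12 , 66, 79, 87.71 ]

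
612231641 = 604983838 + 7247803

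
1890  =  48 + 1842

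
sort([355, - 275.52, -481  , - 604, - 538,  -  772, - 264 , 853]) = [-772, - 604,-538, - 481,-275.52, - 264, 355,853 ] 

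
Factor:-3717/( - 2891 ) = 3^2*7^( - 1)= 9/7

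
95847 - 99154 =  - 3307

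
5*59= 295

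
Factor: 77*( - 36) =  - 2^2*3^2*7^1*11^1 = -2772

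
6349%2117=2115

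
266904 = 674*396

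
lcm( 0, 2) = 0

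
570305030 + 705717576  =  1276022606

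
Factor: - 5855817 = -3^1*11^1*61^1*2909^1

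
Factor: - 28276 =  - 2^2*7069^1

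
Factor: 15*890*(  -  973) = - 2^1*3^1 * 5^2* 7^1*89^1*139^1 =- 12989550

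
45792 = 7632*6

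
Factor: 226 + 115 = 11^1*31^1=341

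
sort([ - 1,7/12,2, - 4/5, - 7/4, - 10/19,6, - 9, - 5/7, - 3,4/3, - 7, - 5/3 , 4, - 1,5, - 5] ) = [ - 9, -7, - 5,-3, - 7/4, - 5/3, - 1, - 1, - 4/5,  -  5/7, - 10/19,7/12,4/3, 2,4,5, 6 ] 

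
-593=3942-4535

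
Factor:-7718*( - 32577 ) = 251429286 = 2^1*3^1*17^1*227^1 * 10859^1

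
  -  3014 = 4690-7704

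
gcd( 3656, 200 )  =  8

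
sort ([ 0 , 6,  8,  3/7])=[0, 3/7 , 6, 8 ]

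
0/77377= 0 = 0.00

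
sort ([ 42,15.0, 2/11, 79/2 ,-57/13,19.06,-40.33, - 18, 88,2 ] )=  [ - 40.33,- 18, - 57/13,2/11, 2,15.0, 19.06, 79/2, 42, 88 ] 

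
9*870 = 7830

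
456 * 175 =79800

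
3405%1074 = 183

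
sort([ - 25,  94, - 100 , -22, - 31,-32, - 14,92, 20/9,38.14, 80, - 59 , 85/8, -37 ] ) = [-100,-59, - 37, - 32,  -  31, - 25, - 22, - 14 , 20/9,  85/8, 38.14 , 80,  92,94]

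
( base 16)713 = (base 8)3423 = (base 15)80b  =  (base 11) 13A7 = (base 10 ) 1811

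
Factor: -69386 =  - 2^1*34693^1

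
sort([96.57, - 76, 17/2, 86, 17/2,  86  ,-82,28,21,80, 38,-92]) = [ -92, -82, -76, 17/2 , 17/2, 21, 28,38, 80, 86 , 86, 96.57 ] 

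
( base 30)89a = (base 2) 1110100111000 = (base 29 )8PR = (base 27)a71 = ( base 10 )7480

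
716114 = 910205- 194091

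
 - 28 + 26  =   - 2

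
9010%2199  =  214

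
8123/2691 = 3 + 50/2691 = 3.02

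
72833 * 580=42243140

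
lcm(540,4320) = 4320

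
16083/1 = 16083 = 16083.00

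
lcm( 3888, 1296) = 3888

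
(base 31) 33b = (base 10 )2987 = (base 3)11002122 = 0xbab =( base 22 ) 63H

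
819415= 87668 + 731747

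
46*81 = 3726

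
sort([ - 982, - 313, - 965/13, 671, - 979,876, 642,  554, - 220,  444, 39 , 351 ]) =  [ - 982, - 979, - 313, - 220  ,  -  965/13, 39  ,  351, 444,554,642, 671, 876]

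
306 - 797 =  - 491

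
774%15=9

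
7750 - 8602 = -852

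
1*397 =397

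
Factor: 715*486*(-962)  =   - 334285380=- 2^2*3^5*5^1*11^1*13^2*37^1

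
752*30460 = 22905920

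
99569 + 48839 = 148408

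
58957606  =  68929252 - 9971646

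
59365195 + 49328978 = 108694173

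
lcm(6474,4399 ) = 343122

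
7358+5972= 13330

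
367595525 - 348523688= 19071837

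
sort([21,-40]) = [ - 40 , 21] 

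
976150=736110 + 240040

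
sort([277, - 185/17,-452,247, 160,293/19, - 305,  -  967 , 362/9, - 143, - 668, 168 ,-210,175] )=[  -  967, - 668,-452, - 305,-210 , -143, - 185/17,293/19,  362/9,  160, 168,175, 247, 277] 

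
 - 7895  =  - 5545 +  - 2350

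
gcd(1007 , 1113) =53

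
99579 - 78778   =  20801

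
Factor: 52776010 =2^1*5^1 * 7^1*151^1 * 4993^1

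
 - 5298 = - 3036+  - 2262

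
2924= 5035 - 2111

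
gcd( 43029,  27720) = 63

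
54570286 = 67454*809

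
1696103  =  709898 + 986205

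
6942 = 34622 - 27680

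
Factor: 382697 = 7^1*23^1*2377^1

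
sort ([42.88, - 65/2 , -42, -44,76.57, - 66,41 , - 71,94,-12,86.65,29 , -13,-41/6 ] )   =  [ - 71,-66,-44, - 42, - 65/2  ,-13, - 12 ,  -  41/6,29, 41,42.88, 76.57,86.65,94]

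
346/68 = 5 + 3/34 = 5.09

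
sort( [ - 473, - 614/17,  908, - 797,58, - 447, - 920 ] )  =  [ - 920, - 797,-473, - 447, - 614/17,  58, 908]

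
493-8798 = - 8305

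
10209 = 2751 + 7458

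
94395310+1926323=96321633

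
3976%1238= 262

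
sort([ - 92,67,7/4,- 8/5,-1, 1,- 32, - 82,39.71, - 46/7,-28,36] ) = [-92,-82, -32 , - 28, - 46/7, - 8/5 , - 1,1,7/4, 36, 39.71,67 ]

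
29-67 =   -  38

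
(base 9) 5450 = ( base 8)7656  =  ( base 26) 5OA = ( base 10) 4014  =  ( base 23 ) 7dc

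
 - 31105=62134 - 93239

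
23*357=8211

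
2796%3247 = 2796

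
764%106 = 22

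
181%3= 1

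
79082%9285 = 4802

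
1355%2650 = 1355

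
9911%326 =131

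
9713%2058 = 1481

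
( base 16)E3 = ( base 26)8j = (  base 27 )8B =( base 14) 123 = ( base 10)227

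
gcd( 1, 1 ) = 1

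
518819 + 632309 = 1151128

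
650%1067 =650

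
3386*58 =196388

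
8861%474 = 329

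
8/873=8/873 = 0.01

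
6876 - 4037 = 2839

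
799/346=799/346 = 2.31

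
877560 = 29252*30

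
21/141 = 7/47 = 0.15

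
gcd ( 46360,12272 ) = 8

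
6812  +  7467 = 14279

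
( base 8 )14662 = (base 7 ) 25115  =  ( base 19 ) I44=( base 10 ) 6578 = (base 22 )dd0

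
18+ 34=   52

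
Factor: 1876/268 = 7 = 7^1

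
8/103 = 8/103 = 0.08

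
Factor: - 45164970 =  - 2^1*3^2*5^1*113^1*4441^1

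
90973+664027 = 755000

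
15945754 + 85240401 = 101186155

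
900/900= 1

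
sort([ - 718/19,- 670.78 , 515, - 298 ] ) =[ - 670.78, - 298, - 718/19, 515 ]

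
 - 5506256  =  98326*( - 56) 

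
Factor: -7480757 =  - 7480757^1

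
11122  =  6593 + 4529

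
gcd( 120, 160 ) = 40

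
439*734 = 322226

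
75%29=17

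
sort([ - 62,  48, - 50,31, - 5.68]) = [ - 62, - 50, - 5.68, 31,48]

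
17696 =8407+9289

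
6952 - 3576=3376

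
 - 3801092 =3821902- 7622994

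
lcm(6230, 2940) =261660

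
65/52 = 1 + 1/4 = 1.25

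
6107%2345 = 1417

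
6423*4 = 25692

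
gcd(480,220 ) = 20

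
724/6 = 362/3=   120.67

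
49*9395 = 460355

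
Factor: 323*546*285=50262030  =  2^1*3^2*5^1 * 7^1* 13^1*17^1* 19^2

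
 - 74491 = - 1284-73207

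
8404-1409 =6995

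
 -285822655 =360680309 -646502964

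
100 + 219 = 319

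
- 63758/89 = -63758/89 = -  716.38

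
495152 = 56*8842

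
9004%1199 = 611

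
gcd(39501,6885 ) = 27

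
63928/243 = 263+ 19/243=263.08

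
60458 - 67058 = - 6600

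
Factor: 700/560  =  2^( - 2) * 5^1  =  5/4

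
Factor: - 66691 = -17^1 * 3923^1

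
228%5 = 3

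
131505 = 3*43835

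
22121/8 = 2765 + 1/8 = 2765.12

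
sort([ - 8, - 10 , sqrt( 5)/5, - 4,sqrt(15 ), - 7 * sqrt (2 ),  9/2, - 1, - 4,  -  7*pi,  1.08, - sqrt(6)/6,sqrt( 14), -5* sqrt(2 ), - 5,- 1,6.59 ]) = [ - 7*pi, - 10, - 7*sqrt( 2), - 8, - 5*sqrt( 2), - 5, - 4, - 4, - 1, -1, - sqrt(6 )/6,sqrt( 5 )/5, 1.08 , sqrt(14 ), sqrt(15 ),9/2,6.59 ]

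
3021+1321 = 4342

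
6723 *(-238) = -1600074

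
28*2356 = 65968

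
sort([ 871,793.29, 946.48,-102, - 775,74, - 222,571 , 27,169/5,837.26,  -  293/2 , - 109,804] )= [ - 775, - 222,- 293/2, - 109, - 102,27,169/5,74,571, 793.29 , 804,837.26,871, 946.48]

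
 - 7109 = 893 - 8002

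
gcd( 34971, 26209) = 1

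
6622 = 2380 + 4242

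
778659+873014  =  1651673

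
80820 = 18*4490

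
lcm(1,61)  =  61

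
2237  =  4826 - 2589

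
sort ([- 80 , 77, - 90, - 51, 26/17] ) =[-90, - 80, - 51 , 26/17, 77]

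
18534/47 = 18534/47 = 394.34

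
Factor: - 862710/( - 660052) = 2^ ( - 1)*3^1 * 5^1 * 31^(-1)* 149^1*193^1*5323^( - 1) = 431355/330026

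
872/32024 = 109/4003 = 0.03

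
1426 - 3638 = - 2212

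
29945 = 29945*1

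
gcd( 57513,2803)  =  1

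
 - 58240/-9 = 58240/9 = 6471.11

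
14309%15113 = 14309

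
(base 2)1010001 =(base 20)41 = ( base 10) 81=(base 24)39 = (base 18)49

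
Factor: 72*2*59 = 2^4*  3^2 * 59^1  =  8496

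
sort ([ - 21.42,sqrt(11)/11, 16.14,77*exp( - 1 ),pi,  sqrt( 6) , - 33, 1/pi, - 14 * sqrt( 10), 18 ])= [- 14*sqrt( 10), - 33,-21.42,sqrt( 11 ) /11, 1/pi,sqrt(6),pi, 16.14,18 , 77*exp( - 1)]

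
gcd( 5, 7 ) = 1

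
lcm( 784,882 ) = 7056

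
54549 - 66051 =-11502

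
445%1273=445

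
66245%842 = 569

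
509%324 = 185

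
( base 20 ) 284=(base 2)1111000100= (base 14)4cc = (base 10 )964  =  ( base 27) 18J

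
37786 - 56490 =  - 18704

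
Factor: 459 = 3^3*17^1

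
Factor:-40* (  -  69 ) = 2^3*3^1*5^1*23^1 =2760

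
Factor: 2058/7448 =21/76 = 2^( - 2 )*3^1 * 7^1*19^ (-1) 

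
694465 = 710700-16235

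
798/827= 798/827 = 0.96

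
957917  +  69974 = 1027891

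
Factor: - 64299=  -3^1*21433^1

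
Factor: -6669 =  - 3^3 * 13^1*19^1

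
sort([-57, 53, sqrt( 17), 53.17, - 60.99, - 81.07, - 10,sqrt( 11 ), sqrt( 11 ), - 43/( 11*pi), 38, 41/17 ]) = [ - 81.07, - 60.99, - 57, - 10, - 43/(11*pi ), 41/17, sqrt( 11 ), sqrt( 11), sqrt( 17), 38, 53, 53.17 ]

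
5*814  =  4070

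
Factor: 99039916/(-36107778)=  - 2^1*3^(-1)*7^( - 1 ) * 31^1 * 83^1*9623^1*859709^( -1)= - 49519958/18053889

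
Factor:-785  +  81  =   - 704 =- 2^6 * 11^1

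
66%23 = 20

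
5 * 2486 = 12430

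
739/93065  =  739/93065= 0.01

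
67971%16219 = 3095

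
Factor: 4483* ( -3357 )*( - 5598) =84246714738 =2^1 * 3^4*311^1 * 373^1 * 4483^1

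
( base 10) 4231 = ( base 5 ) 113411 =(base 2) 1000010000111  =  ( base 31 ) 4cf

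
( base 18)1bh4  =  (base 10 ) 9706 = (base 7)40204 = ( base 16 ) 25EA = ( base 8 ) 22752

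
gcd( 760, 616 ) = 8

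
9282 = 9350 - 68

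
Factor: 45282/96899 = 2^1 * 3^1*11^( - 1 )*23^(-1)*383^(- 1)*7547^1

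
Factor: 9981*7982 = 79668342 = 2^1*3^2 *13^1 * 307^1*1109^1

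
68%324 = 68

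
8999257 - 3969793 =5029464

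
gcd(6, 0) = 6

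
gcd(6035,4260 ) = 355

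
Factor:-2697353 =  - 67^1* 127^1 * 317^1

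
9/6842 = 9/6842 = 0.00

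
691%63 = 61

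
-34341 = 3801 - 38142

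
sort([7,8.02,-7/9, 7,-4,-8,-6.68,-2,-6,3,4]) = [-8, - 6.68, - 6, - 4, -2,-7/9,3, 4, 7 , 7 , 8.02 ] 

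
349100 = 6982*50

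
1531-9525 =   -  7994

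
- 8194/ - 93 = 88 + 10/93 = 88.11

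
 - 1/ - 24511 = 1/24511 = 0.00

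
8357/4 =2089 + 1/4 = 2089.25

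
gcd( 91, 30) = 1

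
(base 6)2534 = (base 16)27a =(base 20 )1be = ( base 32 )JQ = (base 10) 634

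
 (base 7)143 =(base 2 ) 1010000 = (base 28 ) 2o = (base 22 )3E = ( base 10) 80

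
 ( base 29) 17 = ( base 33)13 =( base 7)51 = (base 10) 36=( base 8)44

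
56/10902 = 28/5451 = 0.01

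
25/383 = 25/383= 0.07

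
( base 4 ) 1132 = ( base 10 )94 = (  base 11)86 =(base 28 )3A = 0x5e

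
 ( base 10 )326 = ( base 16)146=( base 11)277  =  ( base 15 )16b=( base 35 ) 9b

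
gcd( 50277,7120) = 1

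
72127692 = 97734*738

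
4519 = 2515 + 2004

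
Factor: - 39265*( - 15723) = 617363595 = 3^2*5^1*1747^1 * 7853^1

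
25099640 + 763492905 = 788592545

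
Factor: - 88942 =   -  2^1 * 7^1 * 6353^1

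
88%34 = 20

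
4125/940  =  825/188 = 4.39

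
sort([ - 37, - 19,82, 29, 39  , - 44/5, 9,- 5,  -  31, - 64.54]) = [  -  64.54, - 37, - 31 , - 19, - 44/5, - 5, 9, 29,39,82 ]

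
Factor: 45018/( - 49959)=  - 82/91 = - 2^1*7^( -1) * 13^( - 1)*41^1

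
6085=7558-1473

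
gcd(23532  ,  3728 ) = 4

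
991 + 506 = 1497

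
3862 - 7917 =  - 4055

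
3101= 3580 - 479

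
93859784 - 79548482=14311302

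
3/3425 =3/3425 = 0.00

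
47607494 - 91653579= - 44046085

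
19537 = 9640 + 9897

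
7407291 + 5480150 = 12887441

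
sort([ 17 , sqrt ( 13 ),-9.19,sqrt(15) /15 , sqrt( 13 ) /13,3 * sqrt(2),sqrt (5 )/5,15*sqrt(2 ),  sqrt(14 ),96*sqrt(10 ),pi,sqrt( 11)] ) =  [ - 9.19,sqrt(15 )/15,sqrt( 13 ) /13,  sqrt(5)/5,pi,sqrt( 11),  sqrt ( 13),sqrt(14 ),3*sqrt(2 ) , 17, 15*sqrt( 2), 96*sqrt ( 10) ] 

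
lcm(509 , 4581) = 4581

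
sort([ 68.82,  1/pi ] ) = [ 1/pi,68.82]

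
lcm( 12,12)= 12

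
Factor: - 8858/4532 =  - 43/22  =  - 2^ ( - 1)*11^ (-1)*43^1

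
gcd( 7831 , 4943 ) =1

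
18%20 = 18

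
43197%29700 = 13497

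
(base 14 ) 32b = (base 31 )k7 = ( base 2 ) 1001110011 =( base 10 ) 627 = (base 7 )1554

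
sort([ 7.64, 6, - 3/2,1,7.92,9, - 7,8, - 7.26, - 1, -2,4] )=[ -7.26,-7,- 2, - 3/2,-1, 1,  4,  6,7.64,7.92, 8,9]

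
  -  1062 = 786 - 1848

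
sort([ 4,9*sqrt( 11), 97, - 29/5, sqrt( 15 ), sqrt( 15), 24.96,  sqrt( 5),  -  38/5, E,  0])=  [ -38/5 ,-29/5,0, sqrt( 5),E, sqrt (15), sqrt ( 15),  4, 24.96,9*sqrt ( 11), 97] 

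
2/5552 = 1/2776=0.00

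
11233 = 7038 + 4195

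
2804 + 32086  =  34890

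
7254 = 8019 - 765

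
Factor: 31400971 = 7^1*4485853^1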